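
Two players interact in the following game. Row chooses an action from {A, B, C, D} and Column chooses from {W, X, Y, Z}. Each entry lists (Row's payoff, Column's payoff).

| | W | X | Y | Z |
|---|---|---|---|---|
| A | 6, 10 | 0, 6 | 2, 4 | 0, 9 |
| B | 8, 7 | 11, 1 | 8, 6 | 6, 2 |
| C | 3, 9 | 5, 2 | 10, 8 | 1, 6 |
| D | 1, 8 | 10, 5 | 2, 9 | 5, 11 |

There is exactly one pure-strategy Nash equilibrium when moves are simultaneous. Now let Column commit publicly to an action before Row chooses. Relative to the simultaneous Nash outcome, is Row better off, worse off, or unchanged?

Backward induction with Column moving first.
- W: BR = B, leader payoff 7.
- X: BR = B, leader payoff 1.
- Y: BR = C, leader payoff 8.
- Z: BR = B, leader payoff 2.
Maximizing over 7, 1, 8, 2, Column chooses Y. Subgame-perfect outcome: (C, Y) with payoffs (10, 8).
Now find the simultaneous Nash equilibrium.
Row's best replies: W→B; X→B; Y→C; Z→B.
Column's best replies: A→W; B→W; C→W; D→Z.
The unique mutual best reply is (B, W), giving (8, 7).
Row earns 10 sequentially versus 8 at the Nash outcome: better off.

better off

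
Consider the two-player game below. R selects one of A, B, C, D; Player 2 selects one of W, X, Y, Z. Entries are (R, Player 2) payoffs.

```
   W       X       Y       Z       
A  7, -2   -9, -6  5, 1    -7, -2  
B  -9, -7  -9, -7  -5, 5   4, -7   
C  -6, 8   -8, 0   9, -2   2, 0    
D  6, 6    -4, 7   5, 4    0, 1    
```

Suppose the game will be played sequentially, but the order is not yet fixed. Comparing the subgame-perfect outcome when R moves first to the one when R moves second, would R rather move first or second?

first

If R leads: Player 2's best replies are A→Y, B→Y, C→W, D→X; R's induced payoffs 5, -5, -6, -4; outcome (A, Y), payoffs (5, 1).
If Player 2 leads: R's best replies are W→A, X→D, Y→C, Z→B; Player 2's induced payoffs -2, 7, -2, -7; outcome (D, X), payoffs (-4, 7).
R gets 5 moving first and -4 moving second, so R prefers to move first.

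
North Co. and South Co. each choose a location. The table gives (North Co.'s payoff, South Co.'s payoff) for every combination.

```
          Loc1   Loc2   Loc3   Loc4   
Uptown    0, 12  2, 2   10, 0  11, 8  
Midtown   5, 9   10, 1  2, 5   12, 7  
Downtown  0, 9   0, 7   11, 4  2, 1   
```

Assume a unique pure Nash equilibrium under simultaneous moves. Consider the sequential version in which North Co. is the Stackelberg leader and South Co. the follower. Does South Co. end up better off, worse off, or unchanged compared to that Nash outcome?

Backward induction with North Co. moving first.
- Uptown: South Co. compares 12, 2, 0, 8 and picks Loc1; North Co. would get 0.
- Midtown: South Co. compares 9, 1, 5, 7 and picks Loc1; North Co. would get 5.
- Downtown: South Co. compares 9, 7, 4, 1 and picks Loc1; North Co. would get 0.
North Co.'s induced payoffs are 0, 5, 0, so North Co. commits to Midtown. Subgame-perfect outcome: (Midtown, Loc1) with payoffs (5, 9).
For the simultaneous game, intersect best replies.
North Co.'s best replies: Loc1→Midtown; Loc2→Midtown; Loc3→Downtown; Loc4→Midtown.
South Co.'s best replies: Uptown→Loc1; Midtown→Loc1; Downtown→Loc1.
The unique mutual best reply is (Midtown, Loc1), giving (5, 9).
South Co. earns 9 sequentially versus 9 at the Nash outcome: unchanged.

unchanged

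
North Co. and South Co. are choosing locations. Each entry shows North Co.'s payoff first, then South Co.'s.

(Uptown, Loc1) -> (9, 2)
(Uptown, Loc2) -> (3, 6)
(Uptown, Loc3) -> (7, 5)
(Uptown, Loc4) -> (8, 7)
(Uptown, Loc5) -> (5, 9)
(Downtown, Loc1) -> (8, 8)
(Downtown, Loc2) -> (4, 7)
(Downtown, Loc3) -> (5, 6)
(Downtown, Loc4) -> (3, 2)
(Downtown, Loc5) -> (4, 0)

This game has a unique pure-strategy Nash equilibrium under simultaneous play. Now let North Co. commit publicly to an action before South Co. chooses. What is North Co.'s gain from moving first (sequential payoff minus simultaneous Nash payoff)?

3

Solve by backward induction (North Co. leads).
- Uptown: South Co. compares 2, 6, 5, 7, 9 and picks Loc5; North Co. would get 5.
- Downtown: South Co. compares 8, 7, 6, 2, 0 and picks Loc1; North Co. would get 8.
Among 5, 8, the best is 8 at Downtown. Subgame-perfect outcome: (Downtown, Loc1) with payoffs (8, 8).
Now find the simultaneous Nash equilibrium.
North Co.'s best replies: Loc1→Uptown; Loc2→Downtown; Loc3→Uptown; Loc4→Uptown; Loc5→Uptown.
South Co.'s best replies: Uptown→Loc5; Downtown→Loc1.
The unique mutual best reply is (Uptown, Loc5), giving (5, 9).
North Co.'s commitment gain: 8 − 5 = 3.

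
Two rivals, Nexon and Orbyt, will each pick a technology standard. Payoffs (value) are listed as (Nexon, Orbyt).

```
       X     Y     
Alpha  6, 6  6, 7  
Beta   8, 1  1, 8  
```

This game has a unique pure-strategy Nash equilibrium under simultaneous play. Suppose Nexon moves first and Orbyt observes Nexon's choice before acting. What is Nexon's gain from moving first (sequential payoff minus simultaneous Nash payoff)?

Work backward from Orbyt's decision.
- Alpha → Orbyt plays Y (best of 6, 7); Nexon gets 6.
- Beta → Orbyt plays Y (best of 1, 8); Nexon gets 1.
Among 6, 1, the best is 6 at Alpha. Subgame-perfect outcome: (Alpha, Y) with payoffs (6, 7).
Under simultaneous play:
Nexon's best replies: X→Beta; Y→Alpha.
Orbyt's best replies: Alpha→Y; Beta→Y.
Only (Alpha, Y) has each player best-responding; Nash payoffs (6, 7).
Nexon's commitment gain: 6 − 6 = 0.

0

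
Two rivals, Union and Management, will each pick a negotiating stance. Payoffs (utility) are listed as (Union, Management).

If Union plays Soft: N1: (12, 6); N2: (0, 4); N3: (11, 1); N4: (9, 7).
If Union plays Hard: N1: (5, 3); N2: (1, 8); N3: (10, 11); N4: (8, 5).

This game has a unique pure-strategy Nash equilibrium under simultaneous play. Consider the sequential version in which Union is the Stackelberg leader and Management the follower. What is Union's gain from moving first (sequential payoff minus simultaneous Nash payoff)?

1

Solve by backward induction (Union leads).
- Soft → Management plays N4 (best of 6, 4, 1, 7); Union gets 9.
- Hard → Management plays N3 (best of 3, 8, 11, 5); Union gets 10.
Union's induced payoffs are 9, 10, so Union commits to Hard. Subgame-perfect outcome: (Hard, N3) with payoffs (10, 11).
Under simultaneous play:
Union's best replies: N1→Soft; N2→Hard; N3→Soft; N4→Soft.
Management's best replies: Soft→N4; Hard→N3.
The unique mutual best reply is (Soft, N4), giving (9, 7).
Union's commitment gain: 10 − 9 = 1.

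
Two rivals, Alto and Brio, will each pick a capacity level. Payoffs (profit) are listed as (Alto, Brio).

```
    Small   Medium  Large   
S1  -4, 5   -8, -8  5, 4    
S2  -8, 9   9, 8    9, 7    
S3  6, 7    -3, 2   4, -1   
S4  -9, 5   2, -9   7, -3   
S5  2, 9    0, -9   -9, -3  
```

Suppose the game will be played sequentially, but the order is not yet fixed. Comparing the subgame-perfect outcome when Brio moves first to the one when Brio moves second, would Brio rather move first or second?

If Alto leads: Brio's best replies are S1→Small, S2→Small, S3→Small, S4→Small, S5→Small; Alto's induced payoffs -4, -8, 6, -9, 2; outcome (S3, Small), payoffs (6, 7).
If Brio leads: Alto's best replies are Small→S3, Medium→S2, Large→S2; Brio's induced payoffs 7, 8, 7; outcome (S2, Medium), payoffs (9, 8).
Brio gets 8 moving first and 7 moving second, so Brio prefers to move first.

first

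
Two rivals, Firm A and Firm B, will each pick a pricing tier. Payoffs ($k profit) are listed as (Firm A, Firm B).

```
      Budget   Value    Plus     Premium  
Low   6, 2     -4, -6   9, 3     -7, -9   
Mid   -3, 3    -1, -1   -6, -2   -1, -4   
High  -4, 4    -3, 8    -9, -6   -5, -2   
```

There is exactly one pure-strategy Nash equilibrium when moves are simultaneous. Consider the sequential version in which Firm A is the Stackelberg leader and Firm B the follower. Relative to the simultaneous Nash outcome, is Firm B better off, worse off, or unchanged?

Solve by backward induction (Firm A leads).
- Low: Firm B compares 2, -6, 3, -9 and picks Plus; Firm A would get 9.
- Mid: Firm B compares 3, -1, -2, -4 and picks Budget; Firm A would get -3.
- High: Firm B compares 4, 8, -6, -2 and picks Value; Firm A would get -3.
Maximizing over 9, -3, -3, Firm A chooses Low. Subgame-perfect outcome: (Low, Plus) with payoffs (9, 3).
Now find the simultaneous Nash equilibrium.
Firm A's best replies: Budget→Low; Value→Mid; Plus→Low; Premium→Mid.
Firm B's best replies: Low→Plus; Mid→Budget; High→Value.
The unique mutual best reply is (Low, Plus), giving (9, 3).
Firm B earns 3 sequentially versus 3 at the Nash outcome: unchanged.

unchanged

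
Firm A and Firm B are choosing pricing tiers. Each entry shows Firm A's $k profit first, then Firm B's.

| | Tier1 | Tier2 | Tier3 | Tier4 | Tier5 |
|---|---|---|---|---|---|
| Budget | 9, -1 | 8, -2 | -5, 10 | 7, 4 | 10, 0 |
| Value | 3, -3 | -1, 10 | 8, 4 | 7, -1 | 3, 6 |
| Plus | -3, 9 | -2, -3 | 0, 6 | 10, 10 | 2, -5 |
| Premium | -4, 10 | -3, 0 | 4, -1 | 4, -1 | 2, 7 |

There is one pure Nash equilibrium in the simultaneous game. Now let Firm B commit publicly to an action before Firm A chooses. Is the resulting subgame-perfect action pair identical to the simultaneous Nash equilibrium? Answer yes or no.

yes

Firm A best-responds to each possible Firm B move:
- Tier1 → Firm A plays Budget (best of 9, 3, -3, -4); Firm B gets -1.
- Tier2 → Firm A plays Budget (best of 8, -1, -2, -3); Firm B gets -2.
- Tier3 → Firm A plays Value (best of -5, 8, 0, 4); Firm B gets 4.
- Tier4 → Firm A plays Plus (best of 7, 7, 10, 4); Firm B gets 10.
- Tier5 → Firm A plays Budget (best of 10, 3, 2, 2); Firm B gets 0.
Among -1, -2, 4, 10, 0, the best is 10 at Tier4. Subgame-perfect outcome: (Plus, Tier4) with payoffs (10, 10).
Now find the simultaneous Nash equilibrium.
Firm A's best replies: Tier1→Budget; Tier2→Budget; Tier3→Value; Tier4→Plus; Tier5→Budget.
Firm B's best replies: Budget→Tier3; Value→Tier2; Plus→Tier4; Premium→Tier1.
Only (Plus, Tier4) has each player best-responding; Nash payoffs (10, 10).
Sequential outcome (Plus, Tier4) coincides with the Nash profile (Plus, Tier4).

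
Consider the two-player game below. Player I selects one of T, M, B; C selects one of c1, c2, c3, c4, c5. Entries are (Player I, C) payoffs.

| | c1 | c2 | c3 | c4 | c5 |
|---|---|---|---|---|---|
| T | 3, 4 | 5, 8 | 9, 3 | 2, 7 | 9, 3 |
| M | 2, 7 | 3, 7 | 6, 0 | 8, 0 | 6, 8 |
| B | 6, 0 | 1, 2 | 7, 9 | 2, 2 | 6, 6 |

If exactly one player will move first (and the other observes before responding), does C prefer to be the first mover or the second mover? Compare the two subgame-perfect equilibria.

second

If Player I leads: C's best replies are T→c2, M→c5, B→c3; Player I's induced payoffs 5, 6, 7; outcome (B, c3), payoffs (7, 9).
If C leads: Player I's best replies are c1→B, c2→T, c3→T, c4→M, c5→T; C's induced payoffs 0, 8, 3, 0, 3; outcome (T, c2), payoffs (5, 8).
C gets 8 moving first and 9 moving second, so C prefers to move second.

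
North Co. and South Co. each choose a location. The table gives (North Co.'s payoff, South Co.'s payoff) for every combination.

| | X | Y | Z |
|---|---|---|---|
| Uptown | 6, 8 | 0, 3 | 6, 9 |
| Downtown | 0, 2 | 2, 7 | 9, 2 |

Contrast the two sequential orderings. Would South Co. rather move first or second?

second

If North Co. leads: South Co.'s best replies are Uptown→Z, Downtown→Y; North Co.'s induced payoffs 6, 2; outcome (Uptown, Z), payoffs (6, 9).
If South Co. leads: North Co.'s best replies are X→Uptown, Y→Downtown, Z→Downtown; South Co.'s induced payoffs 8, 7, 2; outcome (Uptown, X), payoffs (6, 8).
South Co. gets 8 moving first and 9 moving second, so South Co. prefers to move second.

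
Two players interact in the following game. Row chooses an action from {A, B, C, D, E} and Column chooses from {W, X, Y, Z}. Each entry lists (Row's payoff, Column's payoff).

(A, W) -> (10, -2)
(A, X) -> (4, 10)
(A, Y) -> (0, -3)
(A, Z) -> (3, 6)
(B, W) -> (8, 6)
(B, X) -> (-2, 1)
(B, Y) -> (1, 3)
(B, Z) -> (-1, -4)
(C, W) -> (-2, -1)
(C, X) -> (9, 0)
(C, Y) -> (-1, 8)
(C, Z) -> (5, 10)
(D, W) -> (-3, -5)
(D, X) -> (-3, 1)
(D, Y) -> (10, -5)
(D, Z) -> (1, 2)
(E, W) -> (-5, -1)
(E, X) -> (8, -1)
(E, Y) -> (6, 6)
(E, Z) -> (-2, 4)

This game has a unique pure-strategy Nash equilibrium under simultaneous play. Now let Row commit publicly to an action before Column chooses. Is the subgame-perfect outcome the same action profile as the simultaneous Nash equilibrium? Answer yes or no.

Solve by backward induction (Row leads).
- A: Column compares -2, 10, -3, 6 and picks X; Row would get 4.
- B: Column compares 6, 1, 3, -4 and picks W; Row would get 8.
- C: Column compares -1, 0, 8, 10 and picks Z; Row would get 5.
- D: Column compares -5, 1, -5, 2 and picks Z; Row would get 1.
- E: Column compares -1, -1, 6, 4 and picks Y; Row would get 6.
Row's induced payoffs are 4, 8, 5, 1, 6, so Row commits to B. Subgame-perfect outcome: (B, W) with payoffs (8, 6).
For the simultaneous game, intersect best replies.
Row's best replies: W→A; X→C; Y→D; Z→C.
Column's best replies: A→X; B→W; C→Z; D→Z; E→Y.
Only (C, Z) has each player best-responding; Nash payoffs (5, 10).
Sequential outcome (B, W) differs from the Nash profile (C, Z).

no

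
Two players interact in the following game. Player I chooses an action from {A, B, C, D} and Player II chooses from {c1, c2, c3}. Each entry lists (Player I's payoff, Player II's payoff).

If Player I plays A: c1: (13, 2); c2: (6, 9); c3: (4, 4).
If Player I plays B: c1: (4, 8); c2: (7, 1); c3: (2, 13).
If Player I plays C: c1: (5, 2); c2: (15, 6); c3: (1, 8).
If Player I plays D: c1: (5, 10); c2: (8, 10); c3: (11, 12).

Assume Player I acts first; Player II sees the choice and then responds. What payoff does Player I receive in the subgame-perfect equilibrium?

Work backward from Player II's decision.
- A: Player II compares 2, 9, 4 and picks c2; Player I would get 6.
- B: Player II compares 8, 1, 13 and picks c3; Player I would get 2.
- C: Player II compares 2, 6, 8 and picks c3; Player I would get 1.
- D: Player II compares 10, 10, 12 and picks c3; Player I would get 11.
Among 6, 2, 1, 11, the best is 11 at D. Subgame-perfect outcome: (D, c3) with payoffs (11, 12).

11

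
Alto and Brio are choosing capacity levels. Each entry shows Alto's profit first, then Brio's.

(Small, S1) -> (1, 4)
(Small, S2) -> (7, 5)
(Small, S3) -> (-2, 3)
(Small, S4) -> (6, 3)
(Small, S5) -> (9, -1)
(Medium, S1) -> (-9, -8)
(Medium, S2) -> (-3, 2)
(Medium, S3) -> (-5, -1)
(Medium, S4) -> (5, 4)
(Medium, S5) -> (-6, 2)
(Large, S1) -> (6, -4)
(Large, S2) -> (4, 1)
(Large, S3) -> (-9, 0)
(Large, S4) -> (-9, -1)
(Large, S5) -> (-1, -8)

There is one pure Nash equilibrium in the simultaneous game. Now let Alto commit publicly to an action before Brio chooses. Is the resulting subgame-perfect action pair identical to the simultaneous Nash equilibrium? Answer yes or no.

Work backward from Brio's decision.
- Small → Brio plays S2 (best of 4, 5, 3, 3, -1); Alto gets 7.
- Medium → Brio plays S4 (best of -8, 2, -1, 4, 2); Alto gets 5.
- Large → Brio plays S2 (best of -4, 1, 0, -1, -8); Alto gets 4.
Maximizing over 7, 5, 4, Alto chooses Small. Subgame-perfect outcome: (Small, S2) with payoffs (7, 5).
Under simultaneous play:
Alto's best replies: S1→Large; S2→Small; S3→Small; S4→Small; S5→Small.
Brio's best replies: Small→S2; Medium→S4; Large→S2.
Only (Small, S2) has each player best-responding; Nash payoffs (7, 5).
Sequential outcome (Small, S2) coincides with the Nash profile (Small, S2).

yes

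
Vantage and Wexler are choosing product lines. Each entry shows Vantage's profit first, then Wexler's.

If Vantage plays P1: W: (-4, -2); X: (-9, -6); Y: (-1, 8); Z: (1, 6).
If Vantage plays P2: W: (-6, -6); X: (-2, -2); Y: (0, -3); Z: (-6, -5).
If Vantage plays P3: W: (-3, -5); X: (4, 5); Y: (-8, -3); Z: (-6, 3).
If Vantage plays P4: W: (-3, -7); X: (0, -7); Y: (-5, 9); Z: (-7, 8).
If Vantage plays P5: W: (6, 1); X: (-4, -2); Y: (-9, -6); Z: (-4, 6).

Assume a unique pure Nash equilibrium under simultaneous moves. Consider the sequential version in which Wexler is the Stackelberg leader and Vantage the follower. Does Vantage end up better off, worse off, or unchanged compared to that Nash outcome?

worse off

Work backward from Vantage's decision.
- W: Vantage compares -4, -6, -3, -3, 6 and picks P5; Wexler would get 1.
- X: Vantage compares -9, -2, 4, 0, -4 and picks P3; Wexler would get 5.
- Y: Vantage compares -1, 0, -8, -5, -9 and picks P2; Wexler would get -3.
- Z: Vantage compares 1, -6, -6, -7, -4 and picks P1; Wexler would get 6.
Among 1, 5, -3, 6, the best is 6 at Z. Subgame-perfect outcome: (P1, Z) with payoffs (1, 6).
For the simultaneous game, intersect best replies.
Vantage's best replies: W→P5; X→P3; Y→P2; Z→P1.
Wexler's best replies: P1→Y; P2→X; P3→X; P4→Y; P5→Z.
The unique mutual best reply is (P3, X), giving (4, 5).
Vantage earns 1 sequentially versus 4 at the Nash outcome: worse off.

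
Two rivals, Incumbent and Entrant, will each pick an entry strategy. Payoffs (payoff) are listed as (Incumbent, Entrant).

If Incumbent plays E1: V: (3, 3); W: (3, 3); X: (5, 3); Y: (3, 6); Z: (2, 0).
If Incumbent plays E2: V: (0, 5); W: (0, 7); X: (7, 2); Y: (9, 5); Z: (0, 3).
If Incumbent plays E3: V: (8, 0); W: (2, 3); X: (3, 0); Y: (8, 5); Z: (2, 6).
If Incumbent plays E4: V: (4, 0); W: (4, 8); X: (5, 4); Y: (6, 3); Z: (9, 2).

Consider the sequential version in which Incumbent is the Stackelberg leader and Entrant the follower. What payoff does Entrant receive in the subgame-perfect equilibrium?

8

Solve by backward induction (Incumbent leads).
- E1: BR = Y, leader payoff 3.
- E2: BR = W, leader payoff 0.
- E3: BR = Z, leader payoff 2.
- E4: BR = W, leader payoff 4.
Incumbent's induced payoffs are 3, 0, 2, 4, so Incumbent commits to E4. Subgame-perfect outcome: (E4, W) with payoffs (4, 8).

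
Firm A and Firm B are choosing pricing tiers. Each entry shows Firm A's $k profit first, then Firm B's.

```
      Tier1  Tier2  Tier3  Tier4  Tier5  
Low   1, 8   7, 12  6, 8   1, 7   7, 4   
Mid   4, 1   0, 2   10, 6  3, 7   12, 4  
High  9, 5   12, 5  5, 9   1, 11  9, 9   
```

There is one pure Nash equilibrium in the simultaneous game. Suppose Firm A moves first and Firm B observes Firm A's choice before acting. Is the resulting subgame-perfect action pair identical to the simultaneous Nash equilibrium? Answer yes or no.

no

Work backward from Firm B's decision.
- Low → Firm B plays Tier2 (best of 8, 12, 8, 7, 4); Firm A gets 7.
- Mid → Firm B plays Tier4 (best of 1, 2, 6, 7, 4); Firm A gets 3.
- High → Firm B plays Tier4 (best of 5, 5, 9, 11, 9); Firm A gets 1.
Firm A's induced payoffs are 7, 3, 1, so Firm A commits to Low. Subgame-perfect outcome: (Low, Tier2) with payoffs (7, 12).
Now find the simultaneous Nash equilibrium.
Firm A's best replies: Tier1→High; Tier2→High; Tier3→Mid; Tier4→Mid; Tier5→Mid.
Firm B's best replies: Low→Tier2; Mid→Tier4; High→Tier4.
The unique mutual best reply is (Mid, Tier4), giving (3, 7).
Sequential outcome (Low, Tier2) differs from the Nash profile (Mid, Tier4).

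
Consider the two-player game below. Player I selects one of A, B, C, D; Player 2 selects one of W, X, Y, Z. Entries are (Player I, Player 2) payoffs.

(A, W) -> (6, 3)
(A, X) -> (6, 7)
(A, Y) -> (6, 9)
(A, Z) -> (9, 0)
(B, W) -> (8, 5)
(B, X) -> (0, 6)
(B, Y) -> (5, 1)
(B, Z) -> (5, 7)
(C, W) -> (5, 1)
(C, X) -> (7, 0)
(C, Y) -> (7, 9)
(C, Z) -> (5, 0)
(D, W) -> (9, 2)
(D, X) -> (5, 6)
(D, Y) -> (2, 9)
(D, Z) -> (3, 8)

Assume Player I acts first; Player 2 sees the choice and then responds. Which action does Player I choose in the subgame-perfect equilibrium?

Solve by backward induction (Player I leads).
- A: BR = Y, leader payoff 6.
- B: BR = Z, leader payoff 5.
- C: BR = Y, leader payoff 7.
- D: BR = Y, leader payoff 2.
Player I's induced payoffs are 6, 5, 7, 2, so Player I commits to C. Subgame-perfect outcome: (C, Y) with payoffs (7, 9).

C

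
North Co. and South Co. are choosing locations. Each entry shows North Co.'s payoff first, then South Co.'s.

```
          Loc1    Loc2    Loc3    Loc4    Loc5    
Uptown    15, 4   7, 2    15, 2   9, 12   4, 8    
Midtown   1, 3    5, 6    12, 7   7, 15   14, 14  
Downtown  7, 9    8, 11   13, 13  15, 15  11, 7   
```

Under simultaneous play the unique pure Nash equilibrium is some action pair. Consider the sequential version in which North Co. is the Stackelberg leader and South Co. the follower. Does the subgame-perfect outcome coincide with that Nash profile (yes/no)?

yes

Work backward from South Co.'s decision.
- Uptown: BR = Loc4, leader payoff 9.
- Midtown: BR = Loc4, leader payoff 7.
- Downtown: BR = Loc4, leader payoff 15.
Maximizing over 9, 7, 15, North Co. chooses Downtown. Subgame-perfect outcome: (Downtown, Loc4) with payoffs (15, 15).
Now find the simultaneous Nash equilibrium.
North Co.'s best replies: Loc1→Uptown; Loc2→Downtown; Loc3→Uptown; Loc4→Downtown; Loc5→Midtown.
South Co.'s best replies: Uptown→Loc4; Midtown→Loc4; Downtown→Loc4.
The unique mutual best reply is (Downtown, Loc4), giving (15, 15).
Sequential outcome (Downtown, Loc4) coincides with the Nash profile (Downtown, Loc4).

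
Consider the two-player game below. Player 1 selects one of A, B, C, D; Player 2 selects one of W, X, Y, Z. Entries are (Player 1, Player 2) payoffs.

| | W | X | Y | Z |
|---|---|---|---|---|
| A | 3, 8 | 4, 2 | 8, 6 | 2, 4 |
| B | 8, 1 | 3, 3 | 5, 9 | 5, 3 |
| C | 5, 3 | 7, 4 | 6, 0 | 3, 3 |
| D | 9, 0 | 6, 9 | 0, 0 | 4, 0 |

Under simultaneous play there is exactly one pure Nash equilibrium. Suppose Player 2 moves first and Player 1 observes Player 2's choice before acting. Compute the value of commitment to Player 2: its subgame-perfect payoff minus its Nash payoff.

Backward induction with Player 2 moving first.
- W: Player 1 compares 3, 8, 5, 9 and picks D; Player 2 would get 0.
- X: Player 1 compares 4, 3, 7, 6 and picks C; Player 2 would get 4.
- Y: Player 1 compares 8, 5, 6, 0 and picks A; Player 2 would get 6.
- Z: Player 1 compares 2, 5, 3, 4 and picks B; Player 2 would get 3.
Player 2's induced payoffs are 0, 4, 6, 3, so Player 2 commits to Y. Subgame-perfect outcome: (A, Y) with payoffs (8, 6).
Under simultaneous play:
Player 1's best replies: W→D; X→C; Y→A; Z→B.
Player 2's best replies: A→W; B→Y; C→X; D→X.
Only (C, X) has each player best-responding; Nash payoffs (7, 4).
Player 2's commitment gain: 6 − 4 = 2.

2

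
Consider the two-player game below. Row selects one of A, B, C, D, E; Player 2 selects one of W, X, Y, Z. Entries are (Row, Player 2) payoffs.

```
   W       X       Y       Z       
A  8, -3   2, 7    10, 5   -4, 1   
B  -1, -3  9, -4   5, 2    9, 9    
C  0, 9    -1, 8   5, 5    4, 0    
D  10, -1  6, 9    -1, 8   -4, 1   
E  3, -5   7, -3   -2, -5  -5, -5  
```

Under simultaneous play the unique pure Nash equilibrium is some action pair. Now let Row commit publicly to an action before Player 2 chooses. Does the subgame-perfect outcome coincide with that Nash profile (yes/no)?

yes

Backward induction with Row moving first.
- A: Player 2 compares -3, 7, 5, 1 and picks X; Row would get 2.
- B: Player 2 compares -3, -4, 2, 9 and picks Z; Row would get 9.
- C: Player 2 compares 9, 8, 5, 0 and picks W; Row would get 0.
- D: Player 2 compares -1, 9, 8, 1 and picks X; Row would get 6.
- E: Player 2 compares -5, -3, -5, -5 and picks X; Row would get 7.
Maximizing over 2, 9, 0, 6, 7, Row chooses B. Subgame-perfect outcome: (B, Z) with payoffs (9, 9).
For the simultaneous game, intersect best replies.
Row's best replies: W→D; X→B; Y→A; Z→B.
Player 2's best replies: A→X; B→Z; C→W; D→X; E→X.
The unique mutual best reply is (B, Z), giving (9, 9).
Sequential outcome (B, Z) coincides with the Nash profile (B, Z).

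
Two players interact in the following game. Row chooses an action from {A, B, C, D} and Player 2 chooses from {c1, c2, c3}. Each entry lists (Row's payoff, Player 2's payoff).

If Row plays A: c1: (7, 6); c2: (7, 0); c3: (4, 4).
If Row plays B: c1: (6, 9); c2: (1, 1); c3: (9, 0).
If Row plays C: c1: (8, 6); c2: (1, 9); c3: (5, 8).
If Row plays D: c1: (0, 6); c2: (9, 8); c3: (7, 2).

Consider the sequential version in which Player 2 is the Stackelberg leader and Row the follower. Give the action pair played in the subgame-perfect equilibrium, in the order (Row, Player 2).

(D, c2)

Solve by backward induction (Player 2 leads).
- c1 → Row plays C (best of 7, 6, 8, 0); Player 2 gets 6.
- c2 → Row plays D (best of 7, 1, 1, 9); Player 2 gets 8.
- c3 → Row plays B (best of 4, 9, 5, 7); Player 2 gets 0.
Player 2's induced payoffs are 6, 8, 0, so Player 2 commits to c2. Subgame-perfect outcome: (D, c2) with payoffs (9, 8).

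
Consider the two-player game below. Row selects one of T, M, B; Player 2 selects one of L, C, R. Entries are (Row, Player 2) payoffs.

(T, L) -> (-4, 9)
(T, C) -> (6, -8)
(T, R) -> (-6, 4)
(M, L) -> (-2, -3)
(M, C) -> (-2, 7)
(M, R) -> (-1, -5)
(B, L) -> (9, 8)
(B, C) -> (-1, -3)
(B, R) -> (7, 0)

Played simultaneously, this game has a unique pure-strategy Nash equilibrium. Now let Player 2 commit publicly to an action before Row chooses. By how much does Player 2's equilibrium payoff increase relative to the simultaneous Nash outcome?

Solve by backward induction (Player 2 leads).
- L → Row plays B (best of -4, -2, 9); Player 2 gets 8.
- C → Row plays T (best of 6, -2, -1); Player 2 gets -8.
- R → Row plays B (best of -6, -1, 7); Player 2 gets 0.
Among 8, -8, 0, the best is 8 at L. Subgame-perfect outcome: (B, L) with payoffs (9, 8).
For the simultaneous game, intersect best replies.
Row's best replies: L→B; C→T; R→B.
Player 2's best replies: T→L; M→C; B→L.
Only (B, L) has each player best-responding; Nash payoffs (9, 8).
Player 2's commitment gain: 8 − 8 = 0.

0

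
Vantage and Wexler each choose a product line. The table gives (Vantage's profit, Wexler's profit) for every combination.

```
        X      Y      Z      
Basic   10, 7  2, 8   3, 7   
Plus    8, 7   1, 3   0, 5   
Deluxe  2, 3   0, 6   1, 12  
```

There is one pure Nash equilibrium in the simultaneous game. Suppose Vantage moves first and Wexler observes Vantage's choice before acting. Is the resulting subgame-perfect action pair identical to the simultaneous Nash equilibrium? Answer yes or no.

no

Wexler best-responds to each possible Vantage move:
- Basic → Wexler plays Y (best of 7, 8, 7); Vantage gets 2.
- Plus → Wexler plays X (best of 7, 3, 5); Vantage gets 8.
- Deluxe → Wexler plays Z (best of 3, 6, 12); Vantage gets 1.
Among 2, 8, 1, the best is 8 at Plus. Subgame-perfect outcome: (Plus, X) with payoffs (8, 7).
Under simultaneous play:
Vantage's best replies: X→Basic; Y→Basic; Z→Basic.
Wexler's best replies: Basic→Y; Plus→X; Deluxe→Z.
Only (Basic, Y) has each player best-responding; Nash payoffs (2, 8).
Sequential outcome (Plus, X) differs from the Nash profile (Basic, Y).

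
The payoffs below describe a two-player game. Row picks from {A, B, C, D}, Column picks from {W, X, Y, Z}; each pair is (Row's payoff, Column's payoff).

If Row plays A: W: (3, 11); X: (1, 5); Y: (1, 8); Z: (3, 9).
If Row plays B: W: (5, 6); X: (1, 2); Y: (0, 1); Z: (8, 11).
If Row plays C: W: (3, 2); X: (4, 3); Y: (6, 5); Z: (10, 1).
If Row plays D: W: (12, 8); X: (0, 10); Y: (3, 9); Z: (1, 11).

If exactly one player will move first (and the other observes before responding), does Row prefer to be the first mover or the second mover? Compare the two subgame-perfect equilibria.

second

If Row leads: Column's best replies are A→W, B→Z, C→Y, D→Z; Row's induced payoffs 3, 8, 6, 1; outcome (B, Z), payoffs (8, 11).
If Column leads: Row's best replies are W→D, X→C, Y→C, Z→C; Column's induced payoffs 8, 3, 5, 1; outcome (D, W), payoffs (12, 8).
Row gets 8 moving first and 12 moving second, so Row prefers to move second.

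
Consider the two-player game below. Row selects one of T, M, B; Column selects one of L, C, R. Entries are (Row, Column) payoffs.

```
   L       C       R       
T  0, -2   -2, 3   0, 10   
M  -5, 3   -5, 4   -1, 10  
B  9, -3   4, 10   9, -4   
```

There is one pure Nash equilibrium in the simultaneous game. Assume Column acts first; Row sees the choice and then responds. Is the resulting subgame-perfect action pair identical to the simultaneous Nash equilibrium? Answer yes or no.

yes

Row best-responds to each possible Column move:
- L: BR = B, leader payoff -3.
- C: BR = B, leader payoff 10.
- R: BR = B, leader payoff -4.
Column's induced payoffs are -3, 10, -4, so Column commits to C. Subgame-perfect outcome: (B, C) with payoffs (4, 10).
Now find the simultaneous Nash equilibrium.
Row's best replies: L→B; C→B; R→B.
Column's best replies: T→R; M→R; B→C.
Only (B, C) has each player best-responding; Nash payoffs (4, 10).
Sequential outcome (B, C) coincides with the Nash profile (B, C).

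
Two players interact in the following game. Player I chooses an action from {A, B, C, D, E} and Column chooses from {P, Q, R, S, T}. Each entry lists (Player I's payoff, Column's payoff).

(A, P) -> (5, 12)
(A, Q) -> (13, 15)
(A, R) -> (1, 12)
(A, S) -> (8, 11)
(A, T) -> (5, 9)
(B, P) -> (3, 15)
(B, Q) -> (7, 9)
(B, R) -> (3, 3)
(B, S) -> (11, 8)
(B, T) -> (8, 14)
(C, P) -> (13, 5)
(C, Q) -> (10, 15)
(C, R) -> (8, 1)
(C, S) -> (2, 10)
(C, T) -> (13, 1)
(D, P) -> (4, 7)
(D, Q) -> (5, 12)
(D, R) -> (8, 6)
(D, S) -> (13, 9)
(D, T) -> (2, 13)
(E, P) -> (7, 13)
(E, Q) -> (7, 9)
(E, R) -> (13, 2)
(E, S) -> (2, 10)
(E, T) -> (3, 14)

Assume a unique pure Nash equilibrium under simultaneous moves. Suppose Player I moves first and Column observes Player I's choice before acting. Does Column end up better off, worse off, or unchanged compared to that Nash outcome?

Column best-responds to each possible Player I move:
- A: Column compares 12, 15, 12, 11, 9 and picks Q; Player I would get 13.
- B: Column compares 15, 9, 3, 8, 14 and picks P; Player I would get 3.
- C: Column compares 5, 15, 1, 10, 1 and picks Q; Player I would get 10.
- D: Column compares 7, 12, 6, 9, 13 and picks T; Player I would get 2.
- E: Column compares 13, 9, 2, 10, 14 and picks T; Player I would get 3.
Maximizing over 13, 3, 10, 2, 3, Player I chooses A. Subgame-perfect outcome: (A, Q) with payoffs (13, 15).
Under simultaneous play:
Player I's best replies: P→C; Q→A; R→E; S→D; T→C.
Column's best replies: A→Q; B→P; C→Q; D→T; E→T.
The unique mutual best reply is (A, Q), giving (13, 15).
Column earns 15 sequentially versus 15 at the Nash outcome: unchanged.

unchanged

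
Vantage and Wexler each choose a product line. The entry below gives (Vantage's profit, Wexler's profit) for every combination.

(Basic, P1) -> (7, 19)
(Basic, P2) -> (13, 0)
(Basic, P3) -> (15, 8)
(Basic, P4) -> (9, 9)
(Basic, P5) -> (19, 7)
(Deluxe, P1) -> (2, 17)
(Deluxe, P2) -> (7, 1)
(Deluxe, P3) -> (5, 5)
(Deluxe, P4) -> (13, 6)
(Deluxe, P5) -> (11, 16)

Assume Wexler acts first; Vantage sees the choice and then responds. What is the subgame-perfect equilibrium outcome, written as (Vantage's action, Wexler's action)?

(Basic, P1)

Backward induction with Wexler moving first.
- P1 → Vantage plays Basic (best of 7, 2); Wexler gets 19.
- P2 → Vantage plays Basic (best of 13, 7); Wexler gets 0.
- P3 → Vantage plays Basic (best of 15, 5); Wexler gets 8.
- P4 → Vantage plays Deluxe (best of 9, 13); Wexler gets 6.
- P5 → Vantage plays Basic (best of 19, 11); Wexler gets 7.
Among 19, 0, 8, 6, 7, the best is 19 at P1. Subgame-perfect outcome: (Basic, P1) with payoffs (7, 19).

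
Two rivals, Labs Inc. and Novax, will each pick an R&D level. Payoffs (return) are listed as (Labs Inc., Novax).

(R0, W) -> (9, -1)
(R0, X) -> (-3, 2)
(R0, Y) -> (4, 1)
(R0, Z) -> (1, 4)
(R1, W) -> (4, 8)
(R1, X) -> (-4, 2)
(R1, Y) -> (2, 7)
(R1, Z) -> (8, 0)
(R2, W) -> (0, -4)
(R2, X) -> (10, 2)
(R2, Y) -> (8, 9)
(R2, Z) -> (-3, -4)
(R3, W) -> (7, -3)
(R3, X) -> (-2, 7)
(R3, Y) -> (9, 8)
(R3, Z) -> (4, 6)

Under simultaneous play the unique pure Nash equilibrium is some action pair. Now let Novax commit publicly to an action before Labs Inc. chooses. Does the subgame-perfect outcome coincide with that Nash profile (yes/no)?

yes

Backward induction with Novax moving first.
- W: Labs Inc. compares 9, 4, 0, 7 and picks R0; Novax would get -1.
- X: Labs Inc. compares -3, -4, 10, -2 and picks R2; Novax would get 2.
- Y: Labs Inc. compares 4, 2, 8, 9 and picks R3; Novax would get 8.
- Z: Labs Inc. compares 1, 8, -3, 4 and picks R1; Novax would get 0.
Maximizing over -1, 2, 8, 0, Novax chooses Y. Subgame-perfect outcome: (R3, Y) with payoffs (9, 8).
Now find the simultaneous Nash equilibrium.
Labs Inc.'s best replies: W→R0; X→R2; Y→R3; Z→R1.
Novax's best replies: R0→Z; R1→W; R2→Y; R3→Y.
Only (R3, Y) has each player best-responding; Nash payoffs (9, 8).
Sequential outcome (R3, Y) coincides with the Nash profile (R3, Y).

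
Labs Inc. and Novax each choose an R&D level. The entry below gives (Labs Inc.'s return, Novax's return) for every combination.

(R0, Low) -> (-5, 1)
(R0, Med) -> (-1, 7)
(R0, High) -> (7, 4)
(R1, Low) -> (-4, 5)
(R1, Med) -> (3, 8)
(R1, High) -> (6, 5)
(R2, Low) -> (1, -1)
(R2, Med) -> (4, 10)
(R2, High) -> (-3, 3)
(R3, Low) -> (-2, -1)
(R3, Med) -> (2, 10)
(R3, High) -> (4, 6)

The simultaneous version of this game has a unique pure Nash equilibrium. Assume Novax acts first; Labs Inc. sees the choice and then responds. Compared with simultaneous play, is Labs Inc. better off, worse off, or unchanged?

Solve by backward induction (Novax leads).
- Low: BR = R2, leader payoff -1.
- Med: BR = R2, leader payoff 10.
- High: BR = R0, leader payoff 4.
Maximizing over -1, 10, 4, Novax chooses Med. Subgame-perfect outcome: (R2, Med) with payoffs (4, 10).
Now find the simultaneous Nash equilibrium.
Labs Inc.'s best replies: Low→R2; Med→R2; High→R0.
Novax's best replies: R0→Med; R1→Med; R2→Med; R3→Med.
Only (R2, Med) has each player best-responding; Nash payoffs (4, 10).
Labs Inc. earns 4 sequentially versus 4 at the Nash outcome: unchanged.

unchanged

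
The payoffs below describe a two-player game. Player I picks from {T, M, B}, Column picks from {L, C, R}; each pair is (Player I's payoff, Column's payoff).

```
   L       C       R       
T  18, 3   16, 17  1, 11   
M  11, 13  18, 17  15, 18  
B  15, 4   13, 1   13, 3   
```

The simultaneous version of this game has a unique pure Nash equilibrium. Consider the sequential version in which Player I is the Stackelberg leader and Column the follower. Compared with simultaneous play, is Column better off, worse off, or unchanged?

Work backward from Column's decision.
- T: Column compares 3, 17, 11 and picks C; Player I would get 16.
- M: Column compares 13, 17, 18 and picks R; Player I would get 15.
- B: Column compares 4, 1, 3 and picks L; Player I would get 15.
Maximizing over 16, 15, 15, Player I chooses T. Subgame-perfect outcome: (T, C) with payoffs (16, 17).
Now find the simultaneous Nash equilibrium.
Player I's best replies: L→T; C→M; R→M.
Column's best replies: T→C; M→R; B→L.
The unique mutual best reply is (M, R), giving (15, 18).
Column earns 17 sequentially versus 18 at the Nash outcome: worse off.

worse off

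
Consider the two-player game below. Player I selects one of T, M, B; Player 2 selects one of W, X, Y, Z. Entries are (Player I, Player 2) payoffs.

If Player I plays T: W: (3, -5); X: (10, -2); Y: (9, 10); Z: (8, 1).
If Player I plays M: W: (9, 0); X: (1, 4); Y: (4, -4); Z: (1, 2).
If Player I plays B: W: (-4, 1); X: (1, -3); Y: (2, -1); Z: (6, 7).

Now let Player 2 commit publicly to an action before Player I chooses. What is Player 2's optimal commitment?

Player I best-responds to each possible Player 2 move:
- W: Player I compares 3, 9, -4 and picks M; Player 2 would get 0.
- X: Player I compares 10, 1, 1 and picks T; Player 2 would get -2.
- Y: Player I compares 9, 4, 2 and picks T; Player 2 would get 10.
- Z: Player I compares 8, 1, 6 and picks T; Player 2 would get 1.
Among 0, -2, 10, 1, the best is 10 at Y. Subgame-perfect outcome: (T, Y) with payoffs (9, 10).

Y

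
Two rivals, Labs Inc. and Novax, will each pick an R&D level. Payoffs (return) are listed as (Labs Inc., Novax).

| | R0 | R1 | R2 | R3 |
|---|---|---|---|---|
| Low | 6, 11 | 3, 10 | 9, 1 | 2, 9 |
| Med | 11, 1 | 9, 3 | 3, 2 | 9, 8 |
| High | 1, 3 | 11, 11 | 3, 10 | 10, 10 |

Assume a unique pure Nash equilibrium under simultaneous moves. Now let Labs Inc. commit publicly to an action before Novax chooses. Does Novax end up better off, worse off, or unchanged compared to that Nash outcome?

Solve by backward induction (Labs Inc. leads).
- Low: Novax compares 11, 10, 1, 9 and picks R0; Labs Inc. would get 6.
- Med: Novax compares 1, 3, 2, 8 and picks R3; Labs Inc. would get 9.
- High: Novax compares 3, 11, 10, 10 and picks R1; Labs Inc. would get 11.
Among 6, 9, 11, the best is 11 at High. Subgame-perfect outcome: (High, R1) with payoffs (11, 11).
For the simultaneous game, intersect best replies.
Labs Inc.'s best replies: R0→Med; R1→High; R2→Low; R3→High.
Novax's best replies: Low→R0; Med→R3; High→R1.
Only (High, R1) has each player best-responding; Nash payoffs (11, 11).
Novax earns 11 sequentially versus 11 at the Nash outcome: unchanged.

unchanged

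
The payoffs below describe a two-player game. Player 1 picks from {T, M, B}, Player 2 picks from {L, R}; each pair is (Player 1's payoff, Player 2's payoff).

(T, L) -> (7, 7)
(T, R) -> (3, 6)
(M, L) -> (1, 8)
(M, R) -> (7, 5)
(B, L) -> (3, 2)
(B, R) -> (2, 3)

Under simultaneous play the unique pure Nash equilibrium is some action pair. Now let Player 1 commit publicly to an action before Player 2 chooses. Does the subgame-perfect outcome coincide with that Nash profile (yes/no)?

Solve by backward induction (Player 1 leads).
- T → Player 2 plays L (best of 7, 6); Player 1 gets 7.
- M → Player 2 plays L (best of 8, 5); Player 1 gets 1.
- B → Player 2 plays R (best of 2, 3); Player 1 gets 2.
Maximizing over 7, 1, 2, Player 1 chooses T. Subgame-perfect outcome: (T, L) with payoffs (7, 7).
Under simultaneous play:
Player 1's best replies: L→T; R→M.
Player 2's best replies: T→L; M→L; B→R.
The unique mutual best reply is (T, L), giving (7, 7).
Sequential outcome (T, L) coincides with the Nash profile (T, L).

yes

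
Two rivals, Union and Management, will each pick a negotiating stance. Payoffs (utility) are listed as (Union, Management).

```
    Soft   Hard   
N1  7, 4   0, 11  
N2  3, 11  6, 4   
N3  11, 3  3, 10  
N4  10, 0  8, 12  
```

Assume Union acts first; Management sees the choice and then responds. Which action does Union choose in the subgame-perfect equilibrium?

N4

Backward induction with Union moving first.
- N1: BR = Hard, leader payoff 0.
- N2: BR = Soft, leader payoff 3.
- N3: BR = Hard, leader payoff 3.
- N4: BR = Hard, leader payoff 8.
Among 0, 3, 3, 8, the best is 8 at N4. Subgame-perfect outcome: (N4, Hard) with payoffs (8, 12).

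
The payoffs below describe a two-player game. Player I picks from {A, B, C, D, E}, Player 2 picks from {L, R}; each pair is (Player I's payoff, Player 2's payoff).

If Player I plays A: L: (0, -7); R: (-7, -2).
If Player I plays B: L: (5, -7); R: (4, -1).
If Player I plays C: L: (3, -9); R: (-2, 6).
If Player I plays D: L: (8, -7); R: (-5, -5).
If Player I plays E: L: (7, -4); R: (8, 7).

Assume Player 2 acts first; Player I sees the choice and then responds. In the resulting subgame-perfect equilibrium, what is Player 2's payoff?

Player I best-responds to each possible Player 2 move:
- L → Player I plays D (best of 0, 5, 3, 8, 7); Player 2 gets -7.
- R → Player I plays E (best of -7, 4, -2, -5, 8); Player 2 gets 7.
Player 2's induced payoffs are -7, 7, so Player 2 commits to R. Subgame-perfect outcome: (E, R) with payoffs (8, 7).

7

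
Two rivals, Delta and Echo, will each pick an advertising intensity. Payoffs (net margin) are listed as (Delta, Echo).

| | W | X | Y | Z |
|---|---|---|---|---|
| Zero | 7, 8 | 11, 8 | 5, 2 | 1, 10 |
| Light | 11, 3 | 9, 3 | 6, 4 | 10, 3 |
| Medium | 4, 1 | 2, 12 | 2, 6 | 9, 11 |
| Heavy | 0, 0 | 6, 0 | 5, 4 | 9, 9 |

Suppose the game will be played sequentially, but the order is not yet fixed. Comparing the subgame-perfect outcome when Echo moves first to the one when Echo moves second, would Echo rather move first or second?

second

If Delta leads: Echo's best replies are Zero→Z, Light→Y, Medium→X, Heavy→Z; Delta's induced payoffs 1, 6, 2, 9; outcome (Heavy, Z), payoffs (9, 9).
If Echo leads: Delta's best replies are W→Light, X→Zero, Y→Light, Z→Light; Echo's induced payoffs 3, 8, 4, 3; outcome (Zero, X), payoffs (11, 8).
Echo gets 8 moving first and 9 moving second, so Echo prefers to move second.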